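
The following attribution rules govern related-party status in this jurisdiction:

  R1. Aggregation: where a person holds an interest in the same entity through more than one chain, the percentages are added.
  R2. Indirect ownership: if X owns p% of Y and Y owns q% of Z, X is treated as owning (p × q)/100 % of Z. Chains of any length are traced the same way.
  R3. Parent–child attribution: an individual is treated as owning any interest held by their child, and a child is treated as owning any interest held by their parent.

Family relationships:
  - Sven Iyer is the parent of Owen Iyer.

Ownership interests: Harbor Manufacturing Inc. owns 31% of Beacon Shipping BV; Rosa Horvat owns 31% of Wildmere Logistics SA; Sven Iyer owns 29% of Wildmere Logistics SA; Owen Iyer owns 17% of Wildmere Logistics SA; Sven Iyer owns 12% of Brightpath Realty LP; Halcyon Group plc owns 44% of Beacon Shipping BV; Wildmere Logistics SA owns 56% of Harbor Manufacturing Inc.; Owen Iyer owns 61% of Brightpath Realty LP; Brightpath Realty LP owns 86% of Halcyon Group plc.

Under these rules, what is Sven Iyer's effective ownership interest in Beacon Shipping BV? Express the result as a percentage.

35.6088%

By parent–child attribution (R3), Sven Iyer is treated as also owning Owen Iyer's interest in Wildmere Logistics SA, giving 29% + 17% = 46%.
By parent–child attribution (R3), Sven Iyer is treated as also owning Owen Iyer's interest in Brightpath Realty LP, giving 12% + 61% = 73%.
Chain via Wildmere Logistics SA → Harbor Manufacturing Inc. (R2): 46% × 56% × 31% = 7.9856% of Beacon Shipping BV.
Chain via Brightpath Realty LP → Halcyon Group plc (R2): 73% × 86% × 44% = 27.6232% of Beacon Shipping BV.
Aggregating (R1): 7.9856% + 27.6232% = 35.6088%.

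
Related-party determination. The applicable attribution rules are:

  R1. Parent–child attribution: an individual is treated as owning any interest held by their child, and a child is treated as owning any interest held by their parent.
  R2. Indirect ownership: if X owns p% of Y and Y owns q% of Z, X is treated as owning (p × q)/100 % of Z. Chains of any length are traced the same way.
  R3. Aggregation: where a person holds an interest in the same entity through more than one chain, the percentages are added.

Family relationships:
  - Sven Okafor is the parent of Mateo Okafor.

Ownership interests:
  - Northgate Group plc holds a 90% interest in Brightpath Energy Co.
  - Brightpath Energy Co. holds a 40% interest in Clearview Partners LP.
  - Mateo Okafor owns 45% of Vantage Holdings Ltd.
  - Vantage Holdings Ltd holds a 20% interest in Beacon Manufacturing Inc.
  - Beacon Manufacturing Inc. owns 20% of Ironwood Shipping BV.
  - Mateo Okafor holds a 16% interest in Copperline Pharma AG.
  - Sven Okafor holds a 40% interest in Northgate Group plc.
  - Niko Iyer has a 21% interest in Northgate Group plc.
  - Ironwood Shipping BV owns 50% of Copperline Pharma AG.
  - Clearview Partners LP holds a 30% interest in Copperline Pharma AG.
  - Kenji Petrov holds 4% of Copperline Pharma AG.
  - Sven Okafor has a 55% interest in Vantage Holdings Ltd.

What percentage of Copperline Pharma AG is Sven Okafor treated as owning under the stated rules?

By parent–child attribution (R1), Sven Okafor is treated as also owning Mateo Okafor's interest in Vantage Holdings Ltd, giving 55% + 45% = 100%.
By parent–child attribution (R1), Sven Okafor is treated as owning Mateo Okafor's 16% interest in Copperline Pharma AG.
Chain via Northgate Group plc → Brightpath Energy Co. → Clearview Partners LP (R2): 40% × 90% × 40% × 30% = 4.32% of Copperline Pharma AG.
Chain via Vantage Holdings Ltd → Beacon Manufacturing Inc. → Ironwood Shipping BV (R2): 100% × 20% × 20% × 50% = 2% of Copperline Pharma AG.
Direct interest in Copperline Pharma AG: 16%.
Aggregating (R3): 4.32% + 2% + 16% = 22.32%.

22.32%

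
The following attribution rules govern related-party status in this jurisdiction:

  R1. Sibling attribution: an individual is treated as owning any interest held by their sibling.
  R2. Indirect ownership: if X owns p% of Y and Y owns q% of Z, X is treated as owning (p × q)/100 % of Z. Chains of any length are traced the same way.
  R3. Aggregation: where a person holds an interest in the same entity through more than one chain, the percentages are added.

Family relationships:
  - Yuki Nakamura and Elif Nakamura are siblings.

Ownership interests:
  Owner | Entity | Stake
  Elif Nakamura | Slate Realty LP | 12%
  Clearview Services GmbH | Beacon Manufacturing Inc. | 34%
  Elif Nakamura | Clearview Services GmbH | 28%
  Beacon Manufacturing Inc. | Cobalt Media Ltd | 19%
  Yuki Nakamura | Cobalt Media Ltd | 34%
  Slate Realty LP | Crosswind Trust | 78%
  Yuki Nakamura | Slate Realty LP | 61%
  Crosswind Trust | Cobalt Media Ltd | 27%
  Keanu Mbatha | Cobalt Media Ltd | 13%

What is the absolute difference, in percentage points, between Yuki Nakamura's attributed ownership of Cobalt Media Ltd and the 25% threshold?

By sibling attribution (R1), Yuki Nakamura is treated as also owning Elif Nakamura's interest in Slate Realty LP, giving 61% + 12% = 73%.
By sibling attribution (R1), Yuki Nakamura is treated as owning Elif Nakamura's 28% interest in Clearview Services GmbH.
Chain via Slate Realty LP → Crosswind Trust (R2): 73% × 78% × 27% = 15.3738% of Cobalt Media Ltd.
Direct interest in Cobalt Media Ltd: 34%.
Chain via Clearview Services GmbH → Beacon Manufacturing Inc. (R2): 28% × 34% × 19% = 1.8088% of Cobalt Media Ltd.
Aggregating (R3): 15.3738% + 34% + 1.8088% = 51.1826%.
51.1826% exceeds the 25% threshold by 26.1826 percentage points.

26.1826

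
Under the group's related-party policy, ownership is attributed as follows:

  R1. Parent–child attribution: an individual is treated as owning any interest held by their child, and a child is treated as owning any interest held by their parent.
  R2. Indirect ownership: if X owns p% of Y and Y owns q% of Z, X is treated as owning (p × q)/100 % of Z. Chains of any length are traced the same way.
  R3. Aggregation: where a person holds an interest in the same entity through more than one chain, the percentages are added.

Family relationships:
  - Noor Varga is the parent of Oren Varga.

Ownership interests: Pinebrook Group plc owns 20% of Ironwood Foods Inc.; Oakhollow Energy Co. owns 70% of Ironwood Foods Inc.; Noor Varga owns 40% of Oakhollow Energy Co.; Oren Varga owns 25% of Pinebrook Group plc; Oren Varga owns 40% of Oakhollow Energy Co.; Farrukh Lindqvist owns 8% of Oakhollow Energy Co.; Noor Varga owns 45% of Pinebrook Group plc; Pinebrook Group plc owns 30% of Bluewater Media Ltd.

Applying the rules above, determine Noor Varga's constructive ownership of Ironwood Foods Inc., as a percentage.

By parent–child attribution (R1), Noor Varga is treated as also owning Oren Varga's interest in Pinebrook Group plc, giving 45% + 25% = 70%.
By parent–child attribution (R1), Noor Varga is treated as also owning Oren Varga's interest in Oakhollow Energy Co, giving 40% + 40% = 80%.
Chain via Pinebrook Group plc (R2): 70% × 20% = 14% of Ironwood Foods Inc.
Chain via Oakhollow Energy Co. (R2): 80% × 70% = 56% of Ironwood Foods Inc.
Aggregating (R3): 14% + 56% = 70%.

70%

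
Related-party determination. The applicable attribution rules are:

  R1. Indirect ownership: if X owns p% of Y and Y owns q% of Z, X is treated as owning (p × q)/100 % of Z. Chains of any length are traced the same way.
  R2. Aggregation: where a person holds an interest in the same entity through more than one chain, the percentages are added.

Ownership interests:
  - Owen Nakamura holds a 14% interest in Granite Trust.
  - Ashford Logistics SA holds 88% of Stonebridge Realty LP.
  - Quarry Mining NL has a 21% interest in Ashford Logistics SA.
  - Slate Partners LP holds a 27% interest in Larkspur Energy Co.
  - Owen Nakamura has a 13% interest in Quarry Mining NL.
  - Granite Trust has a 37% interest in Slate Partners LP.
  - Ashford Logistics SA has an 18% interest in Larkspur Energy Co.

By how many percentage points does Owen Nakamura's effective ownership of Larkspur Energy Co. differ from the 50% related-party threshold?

48.11

Chain via Granite Trust → Slate Partners LP (R1): 14% × 37% × 27% = 1.3986% of Larkspur Energy Co.
Chain via Quarry Mining NL → Ashford Logistics SA (R1): 13% × 21% × 18% = 0.4914% of Larkspur Energy Co.
Aggregating (R2): 1.3986% + 0.4914% = 1.89%.
1.89% falls short of the 50% threshold by 48.11 percentage points.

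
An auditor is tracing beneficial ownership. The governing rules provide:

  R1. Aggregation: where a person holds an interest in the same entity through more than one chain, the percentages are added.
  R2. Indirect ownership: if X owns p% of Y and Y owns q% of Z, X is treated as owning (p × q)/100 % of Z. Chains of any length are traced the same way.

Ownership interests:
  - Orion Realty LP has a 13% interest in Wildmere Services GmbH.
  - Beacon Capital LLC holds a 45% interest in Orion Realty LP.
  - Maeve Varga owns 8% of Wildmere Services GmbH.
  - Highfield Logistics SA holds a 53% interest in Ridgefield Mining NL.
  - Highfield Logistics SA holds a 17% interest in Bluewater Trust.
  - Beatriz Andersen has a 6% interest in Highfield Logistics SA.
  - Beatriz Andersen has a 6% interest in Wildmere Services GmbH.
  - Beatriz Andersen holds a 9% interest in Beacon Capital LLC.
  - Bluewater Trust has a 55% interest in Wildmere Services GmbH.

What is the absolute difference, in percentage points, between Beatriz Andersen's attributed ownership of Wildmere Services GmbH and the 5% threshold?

Chain via Highfield Logistics SA → Bluewater Trust (R2): 6% × 17% × 55% = 0.561% of Wildmere Services GmbH.
Chain via Beacon Capital LLC → Orion Realty LP (R2): 9% × 45% × 13% = 0.5265% of Wildmere Services GmbH.
Direct interest in Wildmere Services GmbH: 6%.
Aggregating (R1): 0.561% + 0.5265% + 6% = 7.0875%.
7.0875% exceeds the 5% threshold by 2.0875 percentage points.

2.0875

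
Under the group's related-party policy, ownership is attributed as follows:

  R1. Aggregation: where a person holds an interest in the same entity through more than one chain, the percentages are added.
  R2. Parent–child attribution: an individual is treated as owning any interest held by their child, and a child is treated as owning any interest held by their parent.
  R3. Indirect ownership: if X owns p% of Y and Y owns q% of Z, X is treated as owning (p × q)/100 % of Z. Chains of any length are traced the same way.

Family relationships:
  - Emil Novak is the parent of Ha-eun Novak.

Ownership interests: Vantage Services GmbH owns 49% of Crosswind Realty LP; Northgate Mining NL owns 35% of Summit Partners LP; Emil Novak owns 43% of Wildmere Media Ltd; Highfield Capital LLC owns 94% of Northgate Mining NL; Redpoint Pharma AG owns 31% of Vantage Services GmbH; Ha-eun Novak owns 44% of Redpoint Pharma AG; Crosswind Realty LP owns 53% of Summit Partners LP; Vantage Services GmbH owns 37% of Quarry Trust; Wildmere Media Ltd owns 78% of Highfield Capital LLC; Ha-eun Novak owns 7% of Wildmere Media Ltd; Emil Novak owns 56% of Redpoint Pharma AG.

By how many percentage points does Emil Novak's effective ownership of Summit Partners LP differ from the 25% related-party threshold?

4.1183

By parent–child attribution (R2), Emil Novak is treated as also owning Ha-eun Novak's interest in Redpoint Pharma AG, giving 56% + 44% = 100%.
By parent–child attribution (R2), Emil Novak is treated as also owning Ha-eun Novak's interest in Wildmere Media Ltd, giving 43% + 7% = 50%.
Chain via Redpoint Pharma AG → Vantage Services GmbH → Crosswind Realty LP (R3): 100% × 31% × 49% × 53% = 8.0507% of Summit Partners LP.
Chain via Wildmere Media Ltd → Highfield Capital LLC → Northgate Mining NL (R3): 50% × 78% × 94% × 35% = 12.831% of Summit Partners LP.
Aggregating (R1): 8.0507% + 12.831% = 20.8817%.
20.8817% falls short of the 25% threshold by 4.1183 percentage points.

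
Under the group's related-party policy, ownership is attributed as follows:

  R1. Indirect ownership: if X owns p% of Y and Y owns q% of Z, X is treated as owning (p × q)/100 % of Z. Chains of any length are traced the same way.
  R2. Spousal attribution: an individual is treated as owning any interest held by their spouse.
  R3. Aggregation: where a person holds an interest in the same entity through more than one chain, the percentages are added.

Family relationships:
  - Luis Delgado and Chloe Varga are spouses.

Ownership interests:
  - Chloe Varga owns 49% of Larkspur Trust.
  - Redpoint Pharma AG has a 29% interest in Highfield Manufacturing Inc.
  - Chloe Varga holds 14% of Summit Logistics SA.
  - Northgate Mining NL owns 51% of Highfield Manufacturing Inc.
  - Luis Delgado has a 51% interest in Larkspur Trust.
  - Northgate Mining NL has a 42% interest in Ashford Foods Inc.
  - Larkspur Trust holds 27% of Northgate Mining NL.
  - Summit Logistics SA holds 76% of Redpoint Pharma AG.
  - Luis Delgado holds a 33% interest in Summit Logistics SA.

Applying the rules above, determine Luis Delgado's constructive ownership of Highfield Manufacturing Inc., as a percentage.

By spousal attribution (R2), Luis Delgado is treated as also owning Chloe Varga's interest in Summit Logistics SA, giving 33% + 14% = 47%.
By spousal attribution (R2), Luis Delgado is treated as also owning Chloe Varga's interest in Larkspur Trust, giving 51% + 49% = 100%.
Chain via Summit Logistics SA → Redpoint Pharma AG (R1): 47% × 76% × 29% = 10.3588% of Highfield Manufacturing Inc.
Chain via Larkspur Trust → Northgate Mining NL (R1): 100% × 27% × 51% = 13.77% of Highfield Manufacturing Inc.
Aggregating (R3): 10.3588% + 13.77% = 24.1288%.

24.1288%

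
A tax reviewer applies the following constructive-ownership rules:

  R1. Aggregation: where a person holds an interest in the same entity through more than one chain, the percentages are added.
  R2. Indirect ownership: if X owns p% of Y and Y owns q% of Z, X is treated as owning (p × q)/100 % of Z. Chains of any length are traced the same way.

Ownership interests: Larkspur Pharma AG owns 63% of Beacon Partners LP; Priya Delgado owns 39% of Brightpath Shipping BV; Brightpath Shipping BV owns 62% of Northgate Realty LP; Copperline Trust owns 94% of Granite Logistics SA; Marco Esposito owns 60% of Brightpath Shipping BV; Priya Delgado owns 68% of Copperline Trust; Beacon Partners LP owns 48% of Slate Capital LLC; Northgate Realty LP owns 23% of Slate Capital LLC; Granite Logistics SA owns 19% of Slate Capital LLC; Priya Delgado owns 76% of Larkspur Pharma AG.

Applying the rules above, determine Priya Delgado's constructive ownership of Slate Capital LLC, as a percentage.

40.6886%

Chain via Copperline Trust → Granite Logistics SA (R2): 68% × 94% × 19% = 12.1448% of Slate Capital LLC.
Chain via Larkspur Pharma AG → Beacon Partners LP (R2): 76% × 63% × 48% = 22.9824% of Slate Capital LLC.
Chain via Brightpath Shipping BV → Northgate Realty LP (R2): 39% × 62% × 23% = 5.5614% of Slate Capital LLC.
Aggregating (R1): 12.1448% + 22.9824% + 5.5614% = 40.6886%.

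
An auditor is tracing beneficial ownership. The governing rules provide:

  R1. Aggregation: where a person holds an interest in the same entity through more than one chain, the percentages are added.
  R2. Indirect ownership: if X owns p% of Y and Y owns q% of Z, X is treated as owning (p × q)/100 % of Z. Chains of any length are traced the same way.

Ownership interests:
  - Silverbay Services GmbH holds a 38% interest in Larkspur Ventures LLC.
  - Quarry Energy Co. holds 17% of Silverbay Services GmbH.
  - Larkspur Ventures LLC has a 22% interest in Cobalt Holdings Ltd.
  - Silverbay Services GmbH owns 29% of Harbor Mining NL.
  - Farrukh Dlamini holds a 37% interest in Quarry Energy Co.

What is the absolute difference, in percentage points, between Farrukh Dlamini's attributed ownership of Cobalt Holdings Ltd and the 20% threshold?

Chain via Quarry Energy Co. → Silverbay Services GmbH → Larkspur Ventures LLC (R2): 37% × 17% × 38% × 22% = 0.525844% of Cobalt Holdings Ltd.
0.525844% falls short of the 20% threshold by 19.474156 percentage points.

19.474156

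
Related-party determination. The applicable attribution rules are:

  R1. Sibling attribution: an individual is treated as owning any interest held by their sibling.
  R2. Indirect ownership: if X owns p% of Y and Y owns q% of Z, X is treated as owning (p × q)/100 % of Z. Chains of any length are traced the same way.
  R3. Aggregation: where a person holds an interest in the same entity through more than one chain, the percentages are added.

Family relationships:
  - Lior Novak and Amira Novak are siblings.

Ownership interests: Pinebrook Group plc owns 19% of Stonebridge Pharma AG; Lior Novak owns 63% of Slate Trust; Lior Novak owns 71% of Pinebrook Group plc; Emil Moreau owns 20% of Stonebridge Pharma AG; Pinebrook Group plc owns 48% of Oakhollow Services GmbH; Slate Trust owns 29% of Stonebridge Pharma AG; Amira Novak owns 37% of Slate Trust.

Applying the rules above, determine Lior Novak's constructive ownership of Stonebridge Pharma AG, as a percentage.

By sibling attribution (R1), Lior Novak is treated as also owning Amira Novak's interest in Slate Trust, giving 63% + 37% = 100%.
Chain via Slate Trust (R2): 100% × 29% = 29% of Stonebridge Pharma AG.
Chain via Pinebrook Group plc (R2): 71% × 19% = 13.49% of Stonebridge Pharma AG.
Aggregating (R3): 29% + 13.49% = 42.49%.

42.49%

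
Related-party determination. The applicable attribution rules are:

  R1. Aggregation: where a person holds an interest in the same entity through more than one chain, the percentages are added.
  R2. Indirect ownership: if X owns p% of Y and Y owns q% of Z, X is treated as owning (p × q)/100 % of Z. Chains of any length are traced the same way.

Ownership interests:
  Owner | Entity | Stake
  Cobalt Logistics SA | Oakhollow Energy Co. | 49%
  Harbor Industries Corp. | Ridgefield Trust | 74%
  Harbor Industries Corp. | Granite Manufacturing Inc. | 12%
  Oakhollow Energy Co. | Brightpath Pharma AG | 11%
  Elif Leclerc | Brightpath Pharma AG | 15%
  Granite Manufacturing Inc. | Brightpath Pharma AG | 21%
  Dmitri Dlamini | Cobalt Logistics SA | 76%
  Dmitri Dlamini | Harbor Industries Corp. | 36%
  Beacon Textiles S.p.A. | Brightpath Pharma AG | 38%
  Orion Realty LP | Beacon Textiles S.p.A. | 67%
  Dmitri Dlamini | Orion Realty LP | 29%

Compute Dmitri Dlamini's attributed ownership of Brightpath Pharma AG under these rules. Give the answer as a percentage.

Chain via Cobalt Logistics SA → Oakhollow Energy Co. (R2): 76% × 49% × 11% = 4.0964% of Brightpath Pharma AG.
Chain via Orion Realty LP → Beacon Textiles S.p.A. (R2): 29% × 67% × 38% = 7.3834% of Brightpath Pharma AG.
Chain via Harbor Industries Corp. → Granite Manufacturing Inc. (R2): 36% × 12% × 21% = 0.9072% of Brightpath Pharma AG.
Aggregating (R1): 4.0964% + 7.3834% + 0.9072% = 12.387%.

12.387%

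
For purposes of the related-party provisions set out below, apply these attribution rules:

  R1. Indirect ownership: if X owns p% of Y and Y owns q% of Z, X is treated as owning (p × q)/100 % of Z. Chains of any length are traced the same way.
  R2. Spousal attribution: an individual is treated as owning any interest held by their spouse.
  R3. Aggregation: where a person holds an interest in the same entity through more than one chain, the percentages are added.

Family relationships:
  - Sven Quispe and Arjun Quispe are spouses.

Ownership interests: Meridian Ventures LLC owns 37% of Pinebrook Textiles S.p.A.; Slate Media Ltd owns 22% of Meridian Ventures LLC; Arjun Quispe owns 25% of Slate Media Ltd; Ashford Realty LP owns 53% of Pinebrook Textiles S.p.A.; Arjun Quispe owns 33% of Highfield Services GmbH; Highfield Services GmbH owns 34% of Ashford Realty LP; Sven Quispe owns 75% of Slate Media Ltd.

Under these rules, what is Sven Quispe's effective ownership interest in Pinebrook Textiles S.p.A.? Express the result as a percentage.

By spousal attribution (R2), Sven Quispe is treated as also owning Arjun Quispe's interest in Slate Media Ltd, giving 75% + 25% = 100%.
By spousal attribution (R2), Sven Quispe is treated as owning Arjun Quispe's 33% interest in Highfield Services GmbH.
Chain via Slate Media Ltd → Meridian Ventures LLC (R1): 100% × 22% × 37% = 8.14% of Pinebrook Textiles S.p.A.
Chain via Highfield Services GmbH → Ashford Realty LP (R1): 33% × 34% × 53% = 5.9466% of Pinebrook Textiles S.p.A.
Aggregating (R3): 8.14% + 5.9466% = 14.0866%.

14.0866%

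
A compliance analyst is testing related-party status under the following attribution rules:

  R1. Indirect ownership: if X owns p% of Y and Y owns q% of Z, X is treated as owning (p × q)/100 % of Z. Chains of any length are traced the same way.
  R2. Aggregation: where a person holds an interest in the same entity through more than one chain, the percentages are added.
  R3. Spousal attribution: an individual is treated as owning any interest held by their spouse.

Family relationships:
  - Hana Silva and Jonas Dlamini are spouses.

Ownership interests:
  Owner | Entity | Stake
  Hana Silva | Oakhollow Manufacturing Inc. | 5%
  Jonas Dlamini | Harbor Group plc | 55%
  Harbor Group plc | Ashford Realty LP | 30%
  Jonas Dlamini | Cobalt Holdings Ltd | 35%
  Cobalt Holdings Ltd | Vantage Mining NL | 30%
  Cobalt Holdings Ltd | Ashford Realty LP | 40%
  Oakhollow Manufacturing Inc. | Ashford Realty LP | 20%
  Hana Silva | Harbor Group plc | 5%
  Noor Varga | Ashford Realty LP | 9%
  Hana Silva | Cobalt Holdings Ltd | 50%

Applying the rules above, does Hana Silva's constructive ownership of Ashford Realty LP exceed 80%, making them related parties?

By spousal attribution (R3), Hana Silva is treated as also owning Jonas Dlamini's interest in Cobalt Holdings Ltd, giving 50% + 35% = 85%.
By spousal attribution (R3), Hana Silva is treated as also owning Jonas Dlamini's interest in Harbor Group plc, giving 5% + 55% = 60%.
Chain via Cobalt Holdings Ltd (R1): 85% × 40% = 34% of Ashford Realty LP.
Chain via Oakhollow Manufacturing Inc. (R1): 5% × 20% = 1% of Ashford Realty LP.
Chain via Harbor Group plc (R1): 60% × 30% = 18% of Ashford Realty LP.
Aggregating (R2): 34% + 1% + 18% = 53%.
53% does not exceed the 80% threshold, so Hana is not a related party to Ashford Realty LP.

No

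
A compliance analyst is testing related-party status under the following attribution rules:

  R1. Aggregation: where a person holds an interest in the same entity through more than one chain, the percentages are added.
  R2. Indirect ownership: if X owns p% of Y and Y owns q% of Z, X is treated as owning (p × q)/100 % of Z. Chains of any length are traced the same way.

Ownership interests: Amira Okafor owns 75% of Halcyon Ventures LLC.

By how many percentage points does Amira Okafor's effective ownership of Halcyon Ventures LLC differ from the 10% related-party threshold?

Direct interest in Halcyon Ventures LLC: 75%.
75% exceeds the 10% threshold by 65 percentage points.

65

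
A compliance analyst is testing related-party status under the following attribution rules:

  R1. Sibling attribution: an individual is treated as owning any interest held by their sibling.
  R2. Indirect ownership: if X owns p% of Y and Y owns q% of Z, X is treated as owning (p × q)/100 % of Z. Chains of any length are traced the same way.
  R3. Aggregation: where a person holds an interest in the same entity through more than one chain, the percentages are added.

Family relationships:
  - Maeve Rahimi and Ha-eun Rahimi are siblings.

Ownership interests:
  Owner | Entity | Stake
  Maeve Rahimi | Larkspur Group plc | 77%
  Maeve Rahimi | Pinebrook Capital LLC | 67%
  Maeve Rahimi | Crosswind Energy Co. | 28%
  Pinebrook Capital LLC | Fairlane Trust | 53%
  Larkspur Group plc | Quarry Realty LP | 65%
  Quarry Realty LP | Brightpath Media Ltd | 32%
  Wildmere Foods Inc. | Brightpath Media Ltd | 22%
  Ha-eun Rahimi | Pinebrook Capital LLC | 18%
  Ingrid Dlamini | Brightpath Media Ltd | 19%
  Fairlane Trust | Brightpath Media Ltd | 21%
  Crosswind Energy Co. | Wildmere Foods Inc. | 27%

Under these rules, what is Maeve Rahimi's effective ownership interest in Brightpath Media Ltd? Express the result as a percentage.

27.1397%

By sibling attribution (R1), Maeve Rahimi is treated as also owning Ha-eun Rahimi's interest in Pinebrook Capital LLC, giving 67% + 18% = 85%.
Chain via Pinebrook Capital LLC → Fairlane Trust (R2): 85% × 53% × 21% = 9.4605% of Brightpath Media Ltd.
Chain via Larkspur Group plc → Quarry Realty LP (R2): 77% × 65% × 32% = 16.016% of Brightpath Media Ltd.
Chain via Crosswind Energy Co. → Wildmere Foods Inc. (R2): 28% × 27% × 22% = 1.6632% of Brightpath Media Ltd.
Aggregating (R3): 9.4605% + 16.016% + 1.6632% = 27.1397%.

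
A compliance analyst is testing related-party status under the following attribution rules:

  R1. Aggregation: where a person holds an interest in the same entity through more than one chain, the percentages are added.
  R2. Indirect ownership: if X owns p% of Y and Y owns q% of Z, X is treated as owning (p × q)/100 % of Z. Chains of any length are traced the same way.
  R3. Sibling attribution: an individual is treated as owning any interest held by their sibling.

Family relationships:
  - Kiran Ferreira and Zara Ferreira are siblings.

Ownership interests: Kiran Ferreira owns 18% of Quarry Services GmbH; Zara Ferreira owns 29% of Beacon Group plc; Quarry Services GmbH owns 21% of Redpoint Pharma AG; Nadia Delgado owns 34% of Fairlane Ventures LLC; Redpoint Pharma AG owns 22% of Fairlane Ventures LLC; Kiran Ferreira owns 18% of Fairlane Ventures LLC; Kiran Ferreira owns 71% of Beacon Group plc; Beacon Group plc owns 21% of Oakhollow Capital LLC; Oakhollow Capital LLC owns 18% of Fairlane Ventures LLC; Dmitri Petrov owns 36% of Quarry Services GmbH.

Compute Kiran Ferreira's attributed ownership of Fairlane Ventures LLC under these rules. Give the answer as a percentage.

22.6116%

By sibling attribution (R3), Kiran Ferreira is treated as also owning Zara Ferreira's interest in Beacon Group plc, giving 71% + 29% = 100%.
Chain via Beacon Group plc → Oakhollow Capital LLC (R2): 100% × 21% × 18% = 3.78% of Fairlane Ventures LLC.
Chain via Quarry Services GmbH → Redpoint Pharma AG (R2): 18% × 21% × 22% = 0.8316% of Fairlane Ventures LLC.
Direct interest in Fairlane Ventures LLC: 18%.
Aggregating (R1): 3.78% + 0.8316% + 18% = 22.6116%.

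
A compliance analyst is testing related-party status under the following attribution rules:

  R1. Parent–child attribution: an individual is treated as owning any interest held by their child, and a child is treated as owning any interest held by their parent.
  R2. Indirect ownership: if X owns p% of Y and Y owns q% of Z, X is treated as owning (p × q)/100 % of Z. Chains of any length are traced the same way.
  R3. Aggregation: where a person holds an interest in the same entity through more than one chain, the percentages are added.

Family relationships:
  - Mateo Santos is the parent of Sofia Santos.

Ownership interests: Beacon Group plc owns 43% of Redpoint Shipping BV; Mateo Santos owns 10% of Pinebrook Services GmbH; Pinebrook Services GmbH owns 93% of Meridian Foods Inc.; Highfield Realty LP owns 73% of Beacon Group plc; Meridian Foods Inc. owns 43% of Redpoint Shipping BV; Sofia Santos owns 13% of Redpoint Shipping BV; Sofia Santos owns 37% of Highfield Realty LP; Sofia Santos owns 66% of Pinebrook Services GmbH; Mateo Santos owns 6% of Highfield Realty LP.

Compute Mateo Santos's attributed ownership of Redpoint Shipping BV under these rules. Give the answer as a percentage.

56.8901%

By parent–child attribution (R1), Mateo Santos is treated as also owning Sofia Santos's interest in Pinebrook Services GmbH, giving 10% + 66% = 76%.
By parent–child attribution (R1), Mateo Santos is treated as also owning Sofia Santos's interest in Highfield Realty LP, giving 6% + 37% = 43%.
By parent–child attribution (R1), Mateo Santos is treated as owning Sofia Santos's 13% interest in Redpoint Shipping BV.
Chain via Pinebrook Services GmbH → Meridian Foods Inc. (R2): 76% × 93% × 43% = 30.3924% of Redpoint Shipping BV.
Chain via Highfield Realty LP → Beacon Group plc (R2): 43% × 73% × 43% = 13.4977% of Redpoint Shipping BV.
Direct interest in Redpoint Shipping BV: 13%.
Aggregating (R3): 30.3924% + 13.4977% + 13% = 56.8901%.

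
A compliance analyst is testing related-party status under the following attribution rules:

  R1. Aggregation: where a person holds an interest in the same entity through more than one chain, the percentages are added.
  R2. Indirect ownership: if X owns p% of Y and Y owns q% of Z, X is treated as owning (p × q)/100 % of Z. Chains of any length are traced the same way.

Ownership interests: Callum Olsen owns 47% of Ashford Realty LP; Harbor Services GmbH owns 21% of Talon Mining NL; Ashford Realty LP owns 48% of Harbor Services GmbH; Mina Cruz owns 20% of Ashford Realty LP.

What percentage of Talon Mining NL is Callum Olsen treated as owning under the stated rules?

4.7376%

Chain via Ashford Realty LP → Harbor Services GmbH (R2): 47% × 48% × 21% = 4.7376% of Talon Mining NL.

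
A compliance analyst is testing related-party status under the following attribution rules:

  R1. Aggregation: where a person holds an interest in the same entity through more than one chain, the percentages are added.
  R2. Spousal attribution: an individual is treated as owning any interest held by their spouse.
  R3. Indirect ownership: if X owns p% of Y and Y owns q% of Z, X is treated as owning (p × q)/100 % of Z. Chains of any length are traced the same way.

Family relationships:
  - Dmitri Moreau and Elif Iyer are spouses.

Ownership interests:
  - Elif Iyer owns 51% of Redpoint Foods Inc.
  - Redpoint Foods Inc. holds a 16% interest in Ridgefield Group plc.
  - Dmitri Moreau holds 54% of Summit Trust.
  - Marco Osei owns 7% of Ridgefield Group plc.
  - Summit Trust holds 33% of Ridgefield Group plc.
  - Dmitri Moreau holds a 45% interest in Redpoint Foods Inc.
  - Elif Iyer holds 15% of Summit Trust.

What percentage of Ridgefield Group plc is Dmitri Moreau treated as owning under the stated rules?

By spousal attribution (R2), Dmitri Moreau is treated as also owning Elif Iyer's interest in Summit Trust, giving 54% + 15% = 69%.
By spousal attribution (R2), Dmitri Moreau is treated as also owning Elif Iyer's interest in Redpoint Foods Inc, giving 45% + 51% = 96%.
Chain via Summit Trust (R3): 69% × 33% = 22.77% of Ridgefield Group plc.
Chain via Redpoint Foods Inc. (R3): 96% × 16% = 15.36% of Ridgefield Group plc.
Aggregating (R1): 22.77% + 15.36% = 38.13%.

38.13%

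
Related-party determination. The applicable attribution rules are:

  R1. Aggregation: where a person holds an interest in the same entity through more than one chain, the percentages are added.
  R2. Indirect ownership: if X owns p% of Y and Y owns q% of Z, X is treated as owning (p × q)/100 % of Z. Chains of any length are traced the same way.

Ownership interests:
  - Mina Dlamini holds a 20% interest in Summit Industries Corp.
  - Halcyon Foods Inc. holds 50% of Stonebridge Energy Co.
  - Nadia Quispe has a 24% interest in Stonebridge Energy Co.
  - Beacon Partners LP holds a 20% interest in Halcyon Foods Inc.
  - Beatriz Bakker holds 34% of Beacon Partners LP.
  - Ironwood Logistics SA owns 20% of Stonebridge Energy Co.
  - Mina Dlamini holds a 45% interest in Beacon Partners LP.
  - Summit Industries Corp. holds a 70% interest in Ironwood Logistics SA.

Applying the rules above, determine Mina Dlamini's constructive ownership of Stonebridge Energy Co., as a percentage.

7.3%

Chain via Beacon Partners LP → Halcyon Foods Inc. (R2): 45% × 20% × 50% = 4.5% of Stonebridge Energy Co.
Chain via Summit Industries Corp. → Ironwood Logistics SA (R2): 20% × 70% × 20% = 2.8% of Stonebridge Energy Co.
Aggregating (R1): 4.5% + 2.8% = 7.3%.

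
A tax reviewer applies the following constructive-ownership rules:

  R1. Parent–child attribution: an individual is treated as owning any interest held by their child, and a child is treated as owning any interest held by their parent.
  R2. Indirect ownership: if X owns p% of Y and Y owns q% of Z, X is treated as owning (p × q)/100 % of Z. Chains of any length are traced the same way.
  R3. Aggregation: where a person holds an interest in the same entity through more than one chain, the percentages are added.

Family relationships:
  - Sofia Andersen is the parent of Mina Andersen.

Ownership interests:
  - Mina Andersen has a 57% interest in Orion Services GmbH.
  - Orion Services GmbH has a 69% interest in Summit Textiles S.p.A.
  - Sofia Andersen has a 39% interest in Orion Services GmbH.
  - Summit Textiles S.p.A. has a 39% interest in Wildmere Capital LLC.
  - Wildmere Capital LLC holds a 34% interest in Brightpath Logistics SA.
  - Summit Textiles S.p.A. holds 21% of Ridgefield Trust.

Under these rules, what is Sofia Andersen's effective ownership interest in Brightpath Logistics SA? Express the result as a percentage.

8.783424%

By parent–child attribution (R1), Sofia Andersen is treated as also owning Mina Andersen's interest in Orion Services GmbH, giving 39% + 57% = 96%.
Chain via Orion Services GmbH → Summit Textiles S.p.A. → Wildmere Capital LLC (R2): 96% × 69% × 39% × 34% = 8.783424% of Brightpath Logistics SA.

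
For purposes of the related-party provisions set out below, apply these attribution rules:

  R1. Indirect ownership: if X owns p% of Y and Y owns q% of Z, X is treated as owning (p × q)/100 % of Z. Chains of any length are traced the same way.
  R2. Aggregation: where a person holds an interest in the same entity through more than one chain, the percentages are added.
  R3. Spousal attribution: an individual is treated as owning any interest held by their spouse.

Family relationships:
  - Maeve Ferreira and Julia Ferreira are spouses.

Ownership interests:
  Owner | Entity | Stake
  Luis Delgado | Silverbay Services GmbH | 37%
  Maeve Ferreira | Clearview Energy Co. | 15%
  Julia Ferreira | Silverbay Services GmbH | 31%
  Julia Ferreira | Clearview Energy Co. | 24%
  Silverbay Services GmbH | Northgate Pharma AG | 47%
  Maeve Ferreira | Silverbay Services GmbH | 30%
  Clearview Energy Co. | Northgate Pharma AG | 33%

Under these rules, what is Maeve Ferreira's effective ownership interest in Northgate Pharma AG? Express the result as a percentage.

41.54%

By spousal attribution (R3), Maeve Ferreira is treated as also owning Julia Ferreira's interest in Silverbay Services GmbH, giving 30% + 31% = 61%.
By spousal attribution (R3), Maeve Ferreira is treated as also owning Julia Ferreira's interest in Clearview Energy Co, giving 15% + 24% = 39%.
Chain via Silverbay Services GmbH (R1): 61% × 47% = 28.67% of Northgate Pharma AG.
Chain via Clearview Energy Co. (R1): 39% × 33% = 12.87% of Northgate Pharma AG.
Aggregating (R2): 28.67% + 12.87% = 41.54%.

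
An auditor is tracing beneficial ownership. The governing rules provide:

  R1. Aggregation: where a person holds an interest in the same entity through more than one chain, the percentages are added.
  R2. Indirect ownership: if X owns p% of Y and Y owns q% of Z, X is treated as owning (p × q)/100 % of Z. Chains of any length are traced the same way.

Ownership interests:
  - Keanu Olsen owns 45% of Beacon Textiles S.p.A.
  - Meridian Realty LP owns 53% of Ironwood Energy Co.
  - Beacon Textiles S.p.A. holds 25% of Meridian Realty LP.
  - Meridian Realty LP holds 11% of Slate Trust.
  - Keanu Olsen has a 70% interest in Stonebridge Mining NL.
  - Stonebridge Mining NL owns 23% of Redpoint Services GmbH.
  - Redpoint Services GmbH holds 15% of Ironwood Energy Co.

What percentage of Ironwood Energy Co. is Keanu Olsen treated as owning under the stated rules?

8.3775%

Chain via Beacon Textiles S.p.A. → Meridian Realty LP (R2): 45% × 25% × 53% = 5.9625% of Ironwood Energy Co.
Chain via Stonebridge Mining NL → Redpoint Services GmbH (R2): 70% × 23% × 15% = 2.415% of Ironwood Energy Co.
Aggregating (R1): 5.9625% + 2.415% = 8.3775%.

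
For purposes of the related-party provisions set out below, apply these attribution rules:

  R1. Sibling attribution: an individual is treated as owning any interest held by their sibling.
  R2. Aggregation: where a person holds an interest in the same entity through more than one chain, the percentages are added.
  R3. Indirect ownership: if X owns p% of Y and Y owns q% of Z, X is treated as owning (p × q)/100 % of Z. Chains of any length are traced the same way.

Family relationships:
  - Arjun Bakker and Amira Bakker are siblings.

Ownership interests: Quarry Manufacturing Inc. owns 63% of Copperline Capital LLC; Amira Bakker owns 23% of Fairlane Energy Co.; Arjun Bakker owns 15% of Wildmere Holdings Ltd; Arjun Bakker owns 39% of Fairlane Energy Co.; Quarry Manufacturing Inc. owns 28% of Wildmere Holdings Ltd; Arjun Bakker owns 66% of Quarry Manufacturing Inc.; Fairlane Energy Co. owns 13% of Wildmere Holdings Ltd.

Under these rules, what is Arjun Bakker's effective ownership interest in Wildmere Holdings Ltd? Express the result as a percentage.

41.54%

By sibling attribution (R1), Arjun Bakker is treated as also owning Amira Bakker's interest in Fairlane Energy Co, giving 39% + 23% = 62%.
Chain via Fairlane Energy Co. (R3): 62% × 13% = 8.06% of Wildmere Holdings Ltd.
Chain via Quarry Manufacturing Inc. (R3): 66% × 28% = 18.48% of Wildmere Holdings Ltd.
Direct interest in Wildmere Holdings Ltd: 15%.
Aggregating (R2): 8.06% + 18.48% + 15% = 41.54%.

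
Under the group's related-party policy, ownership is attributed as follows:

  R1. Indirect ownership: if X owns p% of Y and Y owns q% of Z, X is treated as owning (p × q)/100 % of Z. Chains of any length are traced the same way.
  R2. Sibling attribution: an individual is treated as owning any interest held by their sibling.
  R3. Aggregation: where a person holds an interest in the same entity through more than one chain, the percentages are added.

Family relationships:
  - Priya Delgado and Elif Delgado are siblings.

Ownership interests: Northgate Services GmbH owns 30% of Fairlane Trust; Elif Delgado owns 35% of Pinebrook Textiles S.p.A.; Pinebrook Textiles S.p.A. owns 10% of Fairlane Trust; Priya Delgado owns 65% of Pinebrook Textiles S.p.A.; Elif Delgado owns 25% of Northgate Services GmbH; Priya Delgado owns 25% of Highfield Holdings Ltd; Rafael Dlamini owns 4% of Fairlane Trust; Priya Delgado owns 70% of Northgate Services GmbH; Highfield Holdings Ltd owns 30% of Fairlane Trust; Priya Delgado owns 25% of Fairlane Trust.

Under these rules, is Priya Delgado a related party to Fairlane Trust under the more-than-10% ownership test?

Yes

By sibling attribution (R2), Priya Delgado is treated as also owning Elif Delgado's interest in Pinebrook Textiles S.p.A, giving 65% + 35% = 100%.
By sibling attribution (R2), Priya Delgado is treated as also owning Elif Delgado's interest in Northgate Services GmbH, giving 70% + 25% = 95%.
Chain via Pinebrook Textiles S.p.A. (R1): 100% × 10% = 10% of Fairlane Trust.
Chain via Highfield Holdings Ltd (R1): 25% × 30% = 7.5% of Fairlane Trust.
Chain via Northgate Services GmbH (R1): 95% × 30% = 28.5% of Fairlane Trust.
Direct interest in Fairlane Trust: 25%.
Aggregating (R3): 10% + 7.5% + 28.5% + 25% = 71%.
71% exceeds the 10% threshold, so Priya is a related party to Fairlane Trust.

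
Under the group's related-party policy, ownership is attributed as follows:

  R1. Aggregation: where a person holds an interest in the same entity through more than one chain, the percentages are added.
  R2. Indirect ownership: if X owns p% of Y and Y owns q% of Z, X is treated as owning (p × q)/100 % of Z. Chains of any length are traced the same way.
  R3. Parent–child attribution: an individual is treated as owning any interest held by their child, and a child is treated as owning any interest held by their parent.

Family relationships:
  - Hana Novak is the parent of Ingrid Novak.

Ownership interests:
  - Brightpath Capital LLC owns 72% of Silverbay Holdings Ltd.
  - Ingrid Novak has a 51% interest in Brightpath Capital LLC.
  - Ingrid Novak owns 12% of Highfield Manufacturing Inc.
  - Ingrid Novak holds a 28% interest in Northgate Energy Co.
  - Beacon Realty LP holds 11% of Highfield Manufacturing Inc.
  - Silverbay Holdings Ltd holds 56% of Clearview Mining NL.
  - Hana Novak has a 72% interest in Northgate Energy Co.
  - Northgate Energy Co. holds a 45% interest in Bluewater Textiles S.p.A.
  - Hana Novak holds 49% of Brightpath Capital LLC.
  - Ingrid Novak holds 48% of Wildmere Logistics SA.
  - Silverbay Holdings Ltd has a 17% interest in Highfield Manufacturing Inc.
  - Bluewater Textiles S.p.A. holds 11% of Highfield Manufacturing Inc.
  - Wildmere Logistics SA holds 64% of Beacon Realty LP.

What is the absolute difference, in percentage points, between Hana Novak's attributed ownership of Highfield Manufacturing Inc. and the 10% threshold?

22.5692

By parent–child attribution (R3), Hana Novak is treated as also owning Ingrid Novak's interest in Northgate Energy Co, giving 72% + 28% = 100%.
By parent–child attribution (R3), Hana Novak is treated as also owning Ingrid Novak's interest in Brightpath Capital LLC, giving 49% + 51% = 100%.
By parent–child attribution (R3), Hana Novak is treated as owning Ingrid Novak's 48% interest in Wildmere Logistics SA.
By parent–child attribution (R3), Hana Novak is treated as owning Ingrid Novak's 12% interest in Highfield Manufacturing Inc.
Chain via Northgate Energy Co. → Bluewater Textiles S.p.A. (R2): 100% × 45% × 11% = 4.95% of Highfield Manufacturing Inc.
Chain via Brightpath Capital LLC → Silverbay Holdings Ltd (R2): 100% × 72% × 17% = 12.24% of Highfield Manufacturing Inc.
Chain via Wildmere Logistics SA → Beacon Realty LP (R2): 48% × 64% × 11% = 3.3792% of Highfield Manufacturing Inc.
Direct interest in Highfield Manufacturing Inc: 12%.
Aggregating (R1): 4.95% + 12.24% + 3.3792% + 12% = 32.5692%.
32.5692% exceeds the 10% threshold by 22.5692 percentage points.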